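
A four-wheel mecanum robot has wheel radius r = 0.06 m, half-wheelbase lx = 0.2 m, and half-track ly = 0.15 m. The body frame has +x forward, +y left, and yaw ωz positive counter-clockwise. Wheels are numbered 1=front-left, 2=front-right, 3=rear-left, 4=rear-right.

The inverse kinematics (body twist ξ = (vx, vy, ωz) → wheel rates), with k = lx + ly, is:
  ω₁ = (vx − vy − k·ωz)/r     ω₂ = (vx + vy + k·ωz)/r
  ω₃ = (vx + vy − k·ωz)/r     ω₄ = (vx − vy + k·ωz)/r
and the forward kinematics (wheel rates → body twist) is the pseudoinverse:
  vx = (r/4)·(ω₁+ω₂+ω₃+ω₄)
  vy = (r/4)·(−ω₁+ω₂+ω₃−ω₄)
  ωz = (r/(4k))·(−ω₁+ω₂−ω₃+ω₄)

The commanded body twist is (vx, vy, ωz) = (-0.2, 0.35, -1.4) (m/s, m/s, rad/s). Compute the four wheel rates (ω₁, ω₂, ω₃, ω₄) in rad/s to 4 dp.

(-1.0000, -5.6667, 10.6667, -17.3333)

k = lx + ly = 0.2 + 0.15 = 0.3500;  k·ωz = 0.3500·-1.4 = -0.4900
ω₁ (FL) = (vx − vy − k·ωz)/r = -0.0600/0.06 = -1.0000
ω₂ (FR) = (vx + vy + k·ωz)/r = -0.3400/0.06 = -5.6667
ω₃ (RL) = (vx + vy − k·ωz)/r = 0.6400/0.06 = 10.6667
ω₄ (RR) = (vx − vy + k·ωz)/r = -1.0400/0.06 = -17.3333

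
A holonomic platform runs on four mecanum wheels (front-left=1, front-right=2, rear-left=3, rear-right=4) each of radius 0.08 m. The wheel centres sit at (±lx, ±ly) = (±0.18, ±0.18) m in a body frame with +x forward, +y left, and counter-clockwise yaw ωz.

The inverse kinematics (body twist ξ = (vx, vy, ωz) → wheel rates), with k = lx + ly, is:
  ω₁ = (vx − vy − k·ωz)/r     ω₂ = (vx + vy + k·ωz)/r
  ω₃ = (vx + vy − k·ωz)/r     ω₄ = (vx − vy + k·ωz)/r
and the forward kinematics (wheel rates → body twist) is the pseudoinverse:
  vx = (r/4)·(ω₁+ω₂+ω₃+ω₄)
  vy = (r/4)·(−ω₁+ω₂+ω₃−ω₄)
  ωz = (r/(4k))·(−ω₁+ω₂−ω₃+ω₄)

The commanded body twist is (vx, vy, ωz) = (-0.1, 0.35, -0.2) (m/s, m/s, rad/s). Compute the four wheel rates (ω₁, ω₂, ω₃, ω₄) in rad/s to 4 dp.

(-4.7250, 2.2250, 4.0250, -6.5250)

k = lx + ly = 0.18 + 0.18 = 0.3600;  k·ωz = 0.3600·-0.2 = -0.0720
ω₁ (FL) = (vx − vy − k·ωz)/r = -0.3780/0.08 = -4.7250
ω₂ (FR) = (vx + vy + k·ωz)/r = 0.1780/0.08 = 2.2250
ω₃ (RL) = (vx + vy − k·ωz)/r = 0.3220/0.08 = 4.0250
ω₄ (RR) = (vx − vy + k·ωz)/r = -0.5220/0.08 = -6.5250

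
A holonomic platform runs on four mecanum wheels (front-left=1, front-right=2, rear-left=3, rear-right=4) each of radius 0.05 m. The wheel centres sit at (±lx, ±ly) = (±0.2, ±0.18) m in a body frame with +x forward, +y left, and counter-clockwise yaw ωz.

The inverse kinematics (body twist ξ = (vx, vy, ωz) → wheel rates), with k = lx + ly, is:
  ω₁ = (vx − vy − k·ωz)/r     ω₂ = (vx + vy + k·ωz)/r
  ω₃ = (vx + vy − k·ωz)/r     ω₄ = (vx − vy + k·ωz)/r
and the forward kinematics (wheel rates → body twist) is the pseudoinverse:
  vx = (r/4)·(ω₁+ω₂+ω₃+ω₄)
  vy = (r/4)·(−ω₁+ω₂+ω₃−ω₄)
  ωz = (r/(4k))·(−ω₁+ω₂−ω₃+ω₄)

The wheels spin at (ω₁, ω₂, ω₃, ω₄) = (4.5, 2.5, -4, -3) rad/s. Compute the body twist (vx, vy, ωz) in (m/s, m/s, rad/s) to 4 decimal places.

k = lx + ly = 0.2 + 0.18 = 0.3800
ω₁+ω₂+ω₃+ω₄ = 0.0000  →  vx = (0.05/4)·0.0000 = 0.0000
−ω₁+ω₂+ω₃−ω₄ = -3.0000  →  vy = (0.05/4)·-3.0000 = -0.0375
−ω₁+ω₂−ω₃+ω₄ = -1.0000  →  ωz = (0.05/1.5200)·-1.0000 = -0.0329

(0.0000, -0.0375, -0.0329)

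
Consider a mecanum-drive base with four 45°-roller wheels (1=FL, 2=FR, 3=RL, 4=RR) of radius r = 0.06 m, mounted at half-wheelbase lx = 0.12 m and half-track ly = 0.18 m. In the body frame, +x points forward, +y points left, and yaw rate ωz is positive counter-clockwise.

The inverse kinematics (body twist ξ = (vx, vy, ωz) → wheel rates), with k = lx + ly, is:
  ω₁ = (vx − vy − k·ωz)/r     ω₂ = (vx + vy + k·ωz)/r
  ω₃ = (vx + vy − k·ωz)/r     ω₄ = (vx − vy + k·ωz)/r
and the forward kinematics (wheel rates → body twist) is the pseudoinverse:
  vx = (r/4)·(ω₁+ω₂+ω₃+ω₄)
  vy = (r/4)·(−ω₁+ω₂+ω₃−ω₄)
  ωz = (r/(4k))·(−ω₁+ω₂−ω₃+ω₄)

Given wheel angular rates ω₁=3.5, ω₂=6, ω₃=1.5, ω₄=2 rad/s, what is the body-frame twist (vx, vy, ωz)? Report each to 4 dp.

(0.1950, 0.0300, 0.1500)

k = lx + ly = 0.12 + 0.18 = 0.3000
ω₁+ω₂+ω₃+ω₄ = 13.0000  →  vx = (0.06/4)·13.0000 = 0.1950
−ω₁+ω₂+ω₃−ω₄ = 2.0000  →  vy = (0.06/4)·2.0000 = 0.0300
−ω₁+ω₂−ω₃+ω₄ = 3.0000  →  ωz = (0.06/1.2000)·3.0000 = 0.1500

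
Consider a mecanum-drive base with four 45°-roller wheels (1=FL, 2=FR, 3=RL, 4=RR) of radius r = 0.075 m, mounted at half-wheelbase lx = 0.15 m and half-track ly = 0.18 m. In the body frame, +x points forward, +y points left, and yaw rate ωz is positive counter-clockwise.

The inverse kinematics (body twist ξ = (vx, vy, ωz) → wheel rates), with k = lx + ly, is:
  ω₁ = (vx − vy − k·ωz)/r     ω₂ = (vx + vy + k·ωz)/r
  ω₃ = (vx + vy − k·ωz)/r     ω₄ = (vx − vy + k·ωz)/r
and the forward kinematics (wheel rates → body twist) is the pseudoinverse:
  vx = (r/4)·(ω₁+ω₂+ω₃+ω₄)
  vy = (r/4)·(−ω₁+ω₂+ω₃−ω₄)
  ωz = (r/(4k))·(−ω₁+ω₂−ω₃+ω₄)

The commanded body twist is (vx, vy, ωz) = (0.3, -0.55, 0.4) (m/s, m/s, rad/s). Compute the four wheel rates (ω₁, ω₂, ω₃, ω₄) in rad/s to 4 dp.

(9.5733, -1.5733, -5.0933, 13.0933)

k = lx + ly = 0.15 + 0.18 = 0.3300;  k·ωz = 0.3300·0.4 = 0.1320
ω₁ (FL) = (vx − vy − k·ωz)/r = 0.7180/0.075 = 9.5733
ω₂ (FR) = (vx + vy + k·ωz)/r = -0.1180/0.075 = -1.5733
ω₃ (RL) = (vx + vy − k·ωz)/r = -0.3820/0.075 = -5.0933
ω₄ (RR) = (vx − vy + k·ωz)/r = 0.9820/0.075 = 13.0933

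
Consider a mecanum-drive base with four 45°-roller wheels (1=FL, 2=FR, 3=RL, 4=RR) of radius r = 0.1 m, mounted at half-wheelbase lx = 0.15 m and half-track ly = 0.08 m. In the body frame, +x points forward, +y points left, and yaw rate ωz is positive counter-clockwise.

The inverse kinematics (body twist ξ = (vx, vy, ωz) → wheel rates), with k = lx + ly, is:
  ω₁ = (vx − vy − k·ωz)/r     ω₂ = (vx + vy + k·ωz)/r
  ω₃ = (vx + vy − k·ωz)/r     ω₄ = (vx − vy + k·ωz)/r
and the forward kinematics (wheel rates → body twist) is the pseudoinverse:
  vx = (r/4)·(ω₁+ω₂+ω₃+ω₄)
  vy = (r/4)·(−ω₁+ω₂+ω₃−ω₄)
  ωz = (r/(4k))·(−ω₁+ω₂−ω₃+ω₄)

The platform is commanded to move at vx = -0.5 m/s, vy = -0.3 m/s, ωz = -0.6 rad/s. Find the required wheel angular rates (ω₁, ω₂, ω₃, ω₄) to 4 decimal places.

k = lx + ly = 0.15 + 0.08 = 0.2300;  k·ωz = 0.2300·-0.6 = -0.1380
ω₁ (FL) = (vx − vy − k·ωz)/r = -0.0620/0.1 = -0.6200
ω₂ (FR) = (vx + vy + k·ωz)/r = -0.9380/0.1 = -9.3800
ω₃ (RL) = (vx + vy − k·ωz)/r = -0.6620/0.1 = -6.6200
ω₄ (RR) = (vx − vy + k·ωz)/r = -0.3380/0.1 = -3.3800

(-0.6200, -9.3800, -6.6200, -3.3800)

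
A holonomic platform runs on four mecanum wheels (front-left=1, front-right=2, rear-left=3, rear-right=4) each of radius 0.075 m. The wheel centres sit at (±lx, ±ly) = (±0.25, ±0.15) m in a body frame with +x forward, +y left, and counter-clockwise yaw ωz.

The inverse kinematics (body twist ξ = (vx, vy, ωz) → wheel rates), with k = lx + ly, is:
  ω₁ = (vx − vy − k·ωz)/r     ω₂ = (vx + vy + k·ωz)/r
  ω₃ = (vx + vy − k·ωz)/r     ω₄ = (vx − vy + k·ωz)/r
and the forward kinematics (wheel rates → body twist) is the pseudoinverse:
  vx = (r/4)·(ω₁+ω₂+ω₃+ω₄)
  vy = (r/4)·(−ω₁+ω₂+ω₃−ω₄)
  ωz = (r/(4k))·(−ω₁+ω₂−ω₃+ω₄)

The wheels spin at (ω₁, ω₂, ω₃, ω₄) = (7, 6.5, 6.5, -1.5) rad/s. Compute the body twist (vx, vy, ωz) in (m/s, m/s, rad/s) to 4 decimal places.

k = lx + ly = 0.25 + 0.15 = 0.4000
ω₁+ω₂+ω₃+ω₄ = 18.5000  →  vx = (0.075/4)·18.5000 = 0.3469
−ω₁+ω₂+ω₃−ω₄ = 7.5000  →  vy = (0.075/4)·7.5000 = 0.1406
−ω₁+ω₂−ω₃+ω₄ = -8.5000  →  ωz = (0.075/1.6000)·-8.5000 = -0.3984

(0.3469, 0.1406, -0.3984)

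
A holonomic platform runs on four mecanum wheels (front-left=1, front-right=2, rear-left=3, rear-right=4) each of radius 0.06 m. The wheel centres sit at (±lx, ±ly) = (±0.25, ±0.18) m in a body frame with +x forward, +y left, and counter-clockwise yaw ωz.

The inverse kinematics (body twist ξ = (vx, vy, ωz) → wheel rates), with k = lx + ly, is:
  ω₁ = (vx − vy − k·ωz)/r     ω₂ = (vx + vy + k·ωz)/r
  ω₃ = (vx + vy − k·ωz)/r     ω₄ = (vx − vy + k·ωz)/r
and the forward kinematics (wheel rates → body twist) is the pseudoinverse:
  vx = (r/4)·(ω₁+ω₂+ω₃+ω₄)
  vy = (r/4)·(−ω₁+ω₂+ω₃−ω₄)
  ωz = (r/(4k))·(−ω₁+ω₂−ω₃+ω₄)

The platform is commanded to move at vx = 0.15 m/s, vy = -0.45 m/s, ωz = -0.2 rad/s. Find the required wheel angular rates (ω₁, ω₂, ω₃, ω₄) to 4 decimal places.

k = lx + ly = 0.25 + 0.18 = 0.4300;  k·ωz = 0.4300·-0.2 = -0.0860
ω₁ (FL) = (vx − vy − k·ωz)/r = 0.6860/0.06 = 11.4333
ω₂ (FR) = (vx + vy + k·ωz)/r = -0.3860/0.06 = -6.4333
ω₃ (RL) = (vx + vy − k·ωz)/r = -0.2140/0.06 = -3.5667
ω₄ (RR) = (vx − vy + k·ωz)/r = 0.5140/0.06 = 8.5667

(11.4333, -6.4333, -3.5667, 8.5667)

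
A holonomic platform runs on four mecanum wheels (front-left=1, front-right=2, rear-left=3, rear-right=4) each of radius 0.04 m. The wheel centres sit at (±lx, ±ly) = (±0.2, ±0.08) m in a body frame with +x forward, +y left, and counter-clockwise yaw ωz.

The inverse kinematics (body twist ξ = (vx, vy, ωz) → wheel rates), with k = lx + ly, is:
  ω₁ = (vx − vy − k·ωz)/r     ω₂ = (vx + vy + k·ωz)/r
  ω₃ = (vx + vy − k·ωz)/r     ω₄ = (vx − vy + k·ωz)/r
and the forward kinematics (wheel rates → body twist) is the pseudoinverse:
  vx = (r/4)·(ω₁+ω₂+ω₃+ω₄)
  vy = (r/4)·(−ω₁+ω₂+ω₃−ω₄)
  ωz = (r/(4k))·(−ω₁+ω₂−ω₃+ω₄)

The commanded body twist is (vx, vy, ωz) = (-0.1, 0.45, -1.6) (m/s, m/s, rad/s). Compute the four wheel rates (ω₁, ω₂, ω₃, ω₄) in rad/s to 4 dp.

k = lx + ly = 0.2 + 0.08 = 0.2800;  k·ωz = 0.2800·-1.6 = -0.4480
ω₁ (FL) = (vx − vy − k·ωz)/r = -0.1020/0.04 = -2.5500
ω₂ (FR) = (vx + vy + k·ωz)/r = -0.0980/0.04 = -2.4500
ω₃ (RL) = (vx + vy − k·ωz)/r = 0.7980/0.04 = 19.9500
ω₄ (RR) = (vx − vy + k·ωz)/r = -0.9980/0.04 = -24.9500

(-2.5500, -2.4500, 19.9500, -24.9500)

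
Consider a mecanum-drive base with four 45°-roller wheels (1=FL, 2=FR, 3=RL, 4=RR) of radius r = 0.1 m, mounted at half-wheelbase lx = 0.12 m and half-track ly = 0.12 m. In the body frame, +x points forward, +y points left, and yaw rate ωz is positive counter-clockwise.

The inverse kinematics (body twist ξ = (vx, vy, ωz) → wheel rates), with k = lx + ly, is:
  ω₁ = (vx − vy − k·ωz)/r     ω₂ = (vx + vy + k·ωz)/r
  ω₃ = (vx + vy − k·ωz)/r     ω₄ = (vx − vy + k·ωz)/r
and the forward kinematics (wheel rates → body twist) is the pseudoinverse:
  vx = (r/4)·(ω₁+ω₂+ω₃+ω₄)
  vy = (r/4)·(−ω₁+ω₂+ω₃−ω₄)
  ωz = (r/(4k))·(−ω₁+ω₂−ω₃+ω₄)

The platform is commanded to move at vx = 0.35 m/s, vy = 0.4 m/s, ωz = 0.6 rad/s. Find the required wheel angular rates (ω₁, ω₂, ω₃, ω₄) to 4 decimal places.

k = lx + ly = 0.12 + 0.12 = 0.2400;  k·ωz = 0.2400·0.6 = 0.1440
ω₁ (FL) = (vx − vy − k·ωz)/r = -0.1940/0.1 = -1.9400
ω₂ (FR) = (vx + vy + k·ωz)/r = 0.8940/0.1 = 8.9400
ω₃ (RL) = (vx + vy − k·ωz)/r = 0.6060/0.1 = 6.0600
ω₄ (RR) = (vx − vy + k·ωz)/r = 0.0940/0.1 = 0.9400

(-1.9400, 8.9400, 6.0600, 0.9400)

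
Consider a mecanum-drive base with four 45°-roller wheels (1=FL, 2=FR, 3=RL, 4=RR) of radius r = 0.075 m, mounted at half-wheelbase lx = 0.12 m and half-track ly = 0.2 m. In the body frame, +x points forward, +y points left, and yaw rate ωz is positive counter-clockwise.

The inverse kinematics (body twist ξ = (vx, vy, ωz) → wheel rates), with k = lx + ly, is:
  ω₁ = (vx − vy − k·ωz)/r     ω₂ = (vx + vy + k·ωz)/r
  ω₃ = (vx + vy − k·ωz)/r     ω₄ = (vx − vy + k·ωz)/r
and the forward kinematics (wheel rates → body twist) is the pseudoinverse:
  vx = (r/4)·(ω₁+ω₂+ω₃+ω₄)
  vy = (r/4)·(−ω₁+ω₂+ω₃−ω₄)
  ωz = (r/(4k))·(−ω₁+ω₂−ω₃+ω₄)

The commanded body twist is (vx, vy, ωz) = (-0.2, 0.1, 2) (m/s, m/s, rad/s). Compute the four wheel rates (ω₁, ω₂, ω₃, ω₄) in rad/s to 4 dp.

(-12.5333, 7.2000, -9.8667, 4.5333)

k = lx + ly = 0.12 + 0.2 = 0.3200;  k·ωz = 0.3200·2 = 0.6400
ω₁ (FL) = (vx − vy − k·ωz)/r = -0.9400/0.075 = -12.5333
ω₂ (FR) = (vx + vy + k·ωz)/r = 0.5400/0.075 = 7.2000
ω₃ (RL) = (vx + vy − k·ωz)/r = -0.7400/0.075 = -9.8667
ω₄ (RR) = (vx − vy + k·ωz)/r = 0.3400/0.075 = 4.5333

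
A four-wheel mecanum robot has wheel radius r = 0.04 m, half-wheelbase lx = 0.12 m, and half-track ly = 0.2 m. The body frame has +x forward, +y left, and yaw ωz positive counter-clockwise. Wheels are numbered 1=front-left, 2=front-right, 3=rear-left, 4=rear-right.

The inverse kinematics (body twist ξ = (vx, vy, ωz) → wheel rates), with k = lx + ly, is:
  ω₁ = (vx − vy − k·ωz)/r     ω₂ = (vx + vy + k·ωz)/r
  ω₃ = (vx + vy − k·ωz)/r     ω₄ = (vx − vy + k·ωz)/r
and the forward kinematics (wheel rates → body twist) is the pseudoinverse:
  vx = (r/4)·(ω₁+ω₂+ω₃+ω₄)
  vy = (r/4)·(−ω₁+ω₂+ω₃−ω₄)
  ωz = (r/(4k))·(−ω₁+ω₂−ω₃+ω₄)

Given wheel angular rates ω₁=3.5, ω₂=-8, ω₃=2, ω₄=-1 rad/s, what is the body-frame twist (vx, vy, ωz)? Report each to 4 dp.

k = lx + ly = 0.12 + 0.2 = 0.3200
ω₁+ω₂+ω₃+ω₄ = -3.5000  →  vx = (0.04/4)·-3.5000 = -0.0350
−ω₁+ω₂+ω₃−ω₄ = -8.5000  →  vy = (0.04/4)·-8.5000 = -0.0850
−ω₁+ω₂−ω₃+ω₄ = -14.5000  →  ωz = (0.04/1.2800)·-14.5000 = -0.4531

(-0.0350, -0.0850, -0.4531)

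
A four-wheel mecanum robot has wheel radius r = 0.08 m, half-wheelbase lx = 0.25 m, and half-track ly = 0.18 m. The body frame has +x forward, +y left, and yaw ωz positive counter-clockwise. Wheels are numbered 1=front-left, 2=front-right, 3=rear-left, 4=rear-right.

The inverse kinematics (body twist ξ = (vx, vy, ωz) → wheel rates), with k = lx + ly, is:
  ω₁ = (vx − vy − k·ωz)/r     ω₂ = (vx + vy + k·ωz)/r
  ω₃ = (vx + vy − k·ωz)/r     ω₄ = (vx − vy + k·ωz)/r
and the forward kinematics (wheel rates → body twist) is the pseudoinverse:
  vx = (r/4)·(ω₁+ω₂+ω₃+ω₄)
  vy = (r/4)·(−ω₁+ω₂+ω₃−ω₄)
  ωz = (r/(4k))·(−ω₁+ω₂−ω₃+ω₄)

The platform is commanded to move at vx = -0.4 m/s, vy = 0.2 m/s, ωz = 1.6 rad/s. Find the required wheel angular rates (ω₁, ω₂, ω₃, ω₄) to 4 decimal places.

(-16.1000, 6.1000, -11.1000, 1.1000)

k = lx + ly = 0.25 + 0.18 = 0.4300;  k·ωz = 0.4300·1.6 = 0.6880
ω₁ (FL) = (vx − vy − k·ωz)/r = -1.2880/0.08 = -16.1000
ω₂ (FR) = (vx + vy + k·ωz)/r = 0.4880/0.08 = 6.1000
ω₃ (RL) = (vx + vy − k·ωz)/r = -0.8880/0.08 = -11.1000
ω₄ (RR) = (vx − vy + k·ωz)/r = 0.0880/0.08 = 1.1000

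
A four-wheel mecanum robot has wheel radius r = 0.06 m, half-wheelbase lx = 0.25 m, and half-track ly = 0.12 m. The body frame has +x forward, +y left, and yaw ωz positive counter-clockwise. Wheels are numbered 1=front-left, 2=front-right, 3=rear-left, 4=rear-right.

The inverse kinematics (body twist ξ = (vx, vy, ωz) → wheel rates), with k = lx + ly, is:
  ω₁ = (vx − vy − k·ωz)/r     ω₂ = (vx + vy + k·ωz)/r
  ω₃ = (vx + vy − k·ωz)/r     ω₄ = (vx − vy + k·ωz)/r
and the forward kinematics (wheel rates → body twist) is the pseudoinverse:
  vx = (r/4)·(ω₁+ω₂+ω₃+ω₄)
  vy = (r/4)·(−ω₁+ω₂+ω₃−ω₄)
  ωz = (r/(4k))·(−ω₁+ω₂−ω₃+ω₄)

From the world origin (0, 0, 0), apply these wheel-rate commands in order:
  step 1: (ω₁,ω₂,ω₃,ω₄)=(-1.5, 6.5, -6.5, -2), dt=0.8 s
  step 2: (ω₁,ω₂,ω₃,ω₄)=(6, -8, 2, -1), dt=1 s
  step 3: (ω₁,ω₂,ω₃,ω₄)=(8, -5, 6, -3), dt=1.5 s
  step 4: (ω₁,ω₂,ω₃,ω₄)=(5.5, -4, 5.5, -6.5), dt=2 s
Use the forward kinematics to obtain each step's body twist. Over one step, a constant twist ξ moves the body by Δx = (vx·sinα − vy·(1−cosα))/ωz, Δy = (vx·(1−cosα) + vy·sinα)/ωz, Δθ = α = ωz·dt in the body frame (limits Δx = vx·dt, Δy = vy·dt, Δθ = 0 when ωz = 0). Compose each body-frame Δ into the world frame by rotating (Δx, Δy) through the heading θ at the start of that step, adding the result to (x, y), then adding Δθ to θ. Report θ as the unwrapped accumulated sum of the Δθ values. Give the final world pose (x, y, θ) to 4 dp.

(-0.0203, -0.3407, -3.3649)

step 1: ξ=(vx,vy,ωz)=(-0.0525, 0.0525, 0.5068), dt=0.8 → body Δ=(-0.0493, 0.0325, 0.4054) → world pose (-0.0493, 0.0325, 0.4054)
step 2: ξ=(vx,vy,ωz)=(-0.0150, -0.1650, -0.6892), dt=1.0 → body Δ=(-0.0685, -0.1473, -0.6892) → world pose (-0.0541, -0.1299, -0.2838)
step 3: ξ=(vx,vy,ωz)=(0.0900, -0.0600, -0.8919), dt=1.5 → body Δ=(0.0464, -0.1431, -1.3378) → world pose (-0.0496, -0.2802, -1.6216)
step 4: ξ=(vx,vy,ωz)=(0.0075, 0.0375, -0.8716), dt=2.0 → body Δ=(0.0589, 0.0323, -1.7432) → world pose (-0.0203, -0.3407, -3.3649)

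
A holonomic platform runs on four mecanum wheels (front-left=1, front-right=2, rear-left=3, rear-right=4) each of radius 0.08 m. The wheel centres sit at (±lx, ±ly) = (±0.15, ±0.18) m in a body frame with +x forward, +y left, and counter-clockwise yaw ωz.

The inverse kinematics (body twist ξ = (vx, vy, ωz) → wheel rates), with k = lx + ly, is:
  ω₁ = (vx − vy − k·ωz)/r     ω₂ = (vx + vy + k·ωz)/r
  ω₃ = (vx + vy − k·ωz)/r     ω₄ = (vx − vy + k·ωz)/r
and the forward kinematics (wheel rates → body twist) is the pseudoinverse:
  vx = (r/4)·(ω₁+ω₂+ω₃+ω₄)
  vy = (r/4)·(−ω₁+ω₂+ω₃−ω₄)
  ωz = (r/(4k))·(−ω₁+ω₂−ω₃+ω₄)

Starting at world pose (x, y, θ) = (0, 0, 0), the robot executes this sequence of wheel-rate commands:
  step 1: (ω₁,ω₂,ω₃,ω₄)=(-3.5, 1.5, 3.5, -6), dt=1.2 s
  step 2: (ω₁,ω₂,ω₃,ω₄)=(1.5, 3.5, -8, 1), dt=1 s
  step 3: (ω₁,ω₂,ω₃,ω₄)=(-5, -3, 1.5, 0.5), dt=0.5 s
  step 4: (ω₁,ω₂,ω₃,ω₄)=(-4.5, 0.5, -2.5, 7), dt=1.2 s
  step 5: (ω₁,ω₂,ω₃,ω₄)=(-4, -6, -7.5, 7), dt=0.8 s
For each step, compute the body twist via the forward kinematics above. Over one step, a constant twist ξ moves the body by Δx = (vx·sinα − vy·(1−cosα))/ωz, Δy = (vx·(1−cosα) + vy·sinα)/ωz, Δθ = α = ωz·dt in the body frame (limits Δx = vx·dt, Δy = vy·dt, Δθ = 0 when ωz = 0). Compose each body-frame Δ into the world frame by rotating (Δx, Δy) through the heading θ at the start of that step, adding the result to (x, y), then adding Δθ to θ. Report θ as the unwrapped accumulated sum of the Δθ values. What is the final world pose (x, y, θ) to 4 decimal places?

(0.2155, 0.0507, 2.0303)

step 1: ξ=(vx,vy,ωz)=(-0.0900, 0.2900, -0.2727), dt=1.2 → body Δ=(-0.0496, 0.3593, -0.3273) → world pose (-0.0496, 0.3593, -0.3273)
step 2: ξ=(vx,vy,ωz)=(-0.0400, -0.1400, 0.6667), dt=1.0 → body Δ=(0.0079, -0.1427, 0.6667) → world pose (-0.0881, 0.2217, 0.3394)
step 3: ξ=(vx,vy,ωz)=(-0.1200, 0.0600, 0.0606), dt=0.5 → body Δ=(-0.0604, 0.0291, 0.0303) → world pose (-0.1548, 0.2290, 0.3697)
step 4: ξ=(vx,vy,ωz)=(0.0100, -0.0900, 0.8788), dt=1.2 → body Δ=(0.0618, -0.0833, 1.0545) → world pose (-0.0671, 0.1736, 1.4242)
step 5: ξ=(vx,vy,ωz)=(-0.2100, -0.3300, 0.7576), dt=0.8 → body Δ=(-0.0803, -0.2975, 0.6061) → world pose (0.2155, 0.0507, 2.0303)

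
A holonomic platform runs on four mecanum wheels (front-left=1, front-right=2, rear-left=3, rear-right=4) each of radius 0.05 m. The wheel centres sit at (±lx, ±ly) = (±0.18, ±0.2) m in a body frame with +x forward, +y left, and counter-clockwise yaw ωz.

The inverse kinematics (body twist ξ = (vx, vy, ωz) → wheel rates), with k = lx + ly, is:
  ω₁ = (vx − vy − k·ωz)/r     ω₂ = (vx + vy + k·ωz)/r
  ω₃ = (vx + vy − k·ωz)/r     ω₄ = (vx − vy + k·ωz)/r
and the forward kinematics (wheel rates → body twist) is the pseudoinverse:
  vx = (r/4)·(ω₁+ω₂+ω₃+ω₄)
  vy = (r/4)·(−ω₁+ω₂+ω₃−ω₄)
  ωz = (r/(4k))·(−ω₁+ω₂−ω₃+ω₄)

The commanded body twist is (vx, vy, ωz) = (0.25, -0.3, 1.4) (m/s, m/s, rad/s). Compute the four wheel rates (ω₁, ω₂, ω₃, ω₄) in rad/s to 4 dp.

k = lx + ly = 0.18 + 0.2 = 0.3800;  k·ωz = 0.3800·1.4 = 0.5320
ω₁ (FL) = (vx − vy − k·ωz)/r = 0.0180/0.05 = 0.3600
ω₂ (FR) = (vx + vy + k·ωz)/r = 0.4820/0.05 = 9.6400
ω₃ (RL) = (vx + vy − k·ωz)/r = -0.5820/0.05 = -11.6400
ω₄ (RR) = (vx − vy + k·ωz)/r = 1.0820/0.05 = 21.6400

(0.3600, 9.6400, -11.6400, 21.6400)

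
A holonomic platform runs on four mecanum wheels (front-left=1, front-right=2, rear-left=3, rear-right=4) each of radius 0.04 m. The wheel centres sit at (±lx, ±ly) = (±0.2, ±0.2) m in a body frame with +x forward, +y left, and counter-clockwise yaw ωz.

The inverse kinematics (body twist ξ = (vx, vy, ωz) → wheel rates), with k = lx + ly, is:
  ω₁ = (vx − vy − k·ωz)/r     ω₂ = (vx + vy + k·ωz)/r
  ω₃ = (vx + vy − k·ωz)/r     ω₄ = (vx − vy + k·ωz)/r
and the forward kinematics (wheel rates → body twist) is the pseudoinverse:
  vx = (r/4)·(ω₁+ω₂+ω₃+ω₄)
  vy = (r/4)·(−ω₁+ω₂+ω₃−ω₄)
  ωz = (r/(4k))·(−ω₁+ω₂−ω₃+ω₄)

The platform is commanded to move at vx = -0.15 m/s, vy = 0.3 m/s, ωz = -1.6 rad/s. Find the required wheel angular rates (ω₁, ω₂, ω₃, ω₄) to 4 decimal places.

k = lx + ly = 0.2 + 0.2 = 0.4000;  k·ωz = 0.4000·-1.6 = -0.6400
ω₁ (FL) = (vx − vy − k·ωz)/r = 0.1900/0.04 = 4.7500
ω₂ (FR) = (vx + vy + k·ωz)/r = -0.4900/0.04 = -12.2500
ω₃ (RL) = (vx + vy − k·ωz)/r = 0.7900/0.04 = 19.7500
ω₄ (RR) = (vx − vy + k·ωz)/r = -1.0900/0.04 = -27.2500

(4.7500, -12.2500, 19.7500, -27.2500)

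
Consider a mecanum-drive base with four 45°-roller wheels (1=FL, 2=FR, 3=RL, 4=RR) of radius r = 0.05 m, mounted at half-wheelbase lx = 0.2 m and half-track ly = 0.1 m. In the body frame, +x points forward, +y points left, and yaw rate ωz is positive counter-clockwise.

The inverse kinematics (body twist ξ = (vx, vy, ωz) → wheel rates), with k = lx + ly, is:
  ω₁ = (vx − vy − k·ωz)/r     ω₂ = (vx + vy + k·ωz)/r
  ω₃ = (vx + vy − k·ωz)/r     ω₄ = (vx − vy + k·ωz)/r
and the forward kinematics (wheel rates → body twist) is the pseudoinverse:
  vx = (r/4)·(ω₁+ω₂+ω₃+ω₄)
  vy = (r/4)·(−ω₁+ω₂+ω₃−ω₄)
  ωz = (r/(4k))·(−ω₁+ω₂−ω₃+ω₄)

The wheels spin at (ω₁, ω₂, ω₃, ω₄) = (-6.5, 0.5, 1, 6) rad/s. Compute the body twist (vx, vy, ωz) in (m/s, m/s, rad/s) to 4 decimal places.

(0.0125, 0.0250, 0.5000)

k = lx + ly = 0.2 + 0.1 = 0.3000
ω₁+ω₂+ω₃+ω₄ = 1.0000  →  vx = (0.05/4)·1.0000 = 0.0125
−ω₁+ω₂+ω₃−ω₄ = 2.0000  →  vy = (0.05/4)·2.0000 = 0.0250
−ω₁+ω₂−ω₃+ω₄ = 12.0000  →  ωz = (0.05/1.2000)·12.0000 = 0.5000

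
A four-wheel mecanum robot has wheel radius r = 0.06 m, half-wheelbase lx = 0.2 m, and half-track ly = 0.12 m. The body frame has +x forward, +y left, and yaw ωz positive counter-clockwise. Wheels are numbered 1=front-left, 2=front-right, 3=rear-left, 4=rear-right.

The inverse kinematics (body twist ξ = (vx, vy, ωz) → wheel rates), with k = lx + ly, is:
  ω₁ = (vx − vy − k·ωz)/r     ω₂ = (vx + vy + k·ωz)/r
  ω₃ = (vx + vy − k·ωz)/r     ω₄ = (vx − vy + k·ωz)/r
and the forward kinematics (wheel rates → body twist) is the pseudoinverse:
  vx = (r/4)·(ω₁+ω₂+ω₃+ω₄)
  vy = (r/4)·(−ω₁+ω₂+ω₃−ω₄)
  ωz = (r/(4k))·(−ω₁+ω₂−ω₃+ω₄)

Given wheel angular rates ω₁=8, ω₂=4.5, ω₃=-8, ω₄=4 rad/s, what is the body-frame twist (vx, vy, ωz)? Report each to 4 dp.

k = lx + ly = 0.2 + 0.12 = 0.3200
ω₁+ω₂+ω₃+ω₄ = 8.5000  →  vx = (0.06/4)·8.5000 = 0.1275
−ω₁+ω₂+ω₃−ω₄ = -15.5000  →  vy = (0.06/4)·-15.5000 = -0.2325
−ω₁+ω₂−ω₃+ω₄ = 8.5000  →  ωz = (0.06/1.2800)·8.5000 = 0.3984

(0.1275, -0.2325, 0.3984)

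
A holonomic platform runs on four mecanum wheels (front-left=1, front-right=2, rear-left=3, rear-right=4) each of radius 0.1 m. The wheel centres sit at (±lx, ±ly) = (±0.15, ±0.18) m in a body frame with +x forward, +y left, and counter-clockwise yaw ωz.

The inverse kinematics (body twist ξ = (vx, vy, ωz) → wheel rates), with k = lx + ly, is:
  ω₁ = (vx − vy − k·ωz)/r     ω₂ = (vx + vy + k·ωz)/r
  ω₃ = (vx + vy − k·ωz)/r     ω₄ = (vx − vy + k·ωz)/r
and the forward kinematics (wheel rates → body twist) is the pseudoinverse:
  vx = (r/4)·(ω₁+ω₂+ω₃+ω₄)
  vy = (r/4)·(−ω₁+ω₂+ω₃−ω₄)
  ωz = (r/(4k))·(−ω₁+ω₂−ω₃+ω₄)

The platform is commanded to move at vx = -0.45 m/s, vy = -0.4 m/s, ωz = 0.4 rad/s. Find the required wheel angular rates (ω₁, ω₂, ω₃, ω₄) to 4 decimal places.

k = lx + ly = 0.15 + 0.18 = 0.3300;  k·ωz = 0.3300·0.4 = 0.1320
ω₁ (FL) = (vx − vy − k·ωz)/r = -0.1820/0.1 = -1.8200
ω₂ (FR) = (vx + vy + k·ωz)/r = -0.7180/0.1 = -7.1800
ω₃ (RL) = (vx + vy − k·ωz)/r = -0.9820/0.1 = -9.8200
ω₄ (RR) = (vx − vy + k·ωz)/r = 0.0820/0.1 = 0.8200

(-1.8200, -7.1800, -9.8200, 0.8200)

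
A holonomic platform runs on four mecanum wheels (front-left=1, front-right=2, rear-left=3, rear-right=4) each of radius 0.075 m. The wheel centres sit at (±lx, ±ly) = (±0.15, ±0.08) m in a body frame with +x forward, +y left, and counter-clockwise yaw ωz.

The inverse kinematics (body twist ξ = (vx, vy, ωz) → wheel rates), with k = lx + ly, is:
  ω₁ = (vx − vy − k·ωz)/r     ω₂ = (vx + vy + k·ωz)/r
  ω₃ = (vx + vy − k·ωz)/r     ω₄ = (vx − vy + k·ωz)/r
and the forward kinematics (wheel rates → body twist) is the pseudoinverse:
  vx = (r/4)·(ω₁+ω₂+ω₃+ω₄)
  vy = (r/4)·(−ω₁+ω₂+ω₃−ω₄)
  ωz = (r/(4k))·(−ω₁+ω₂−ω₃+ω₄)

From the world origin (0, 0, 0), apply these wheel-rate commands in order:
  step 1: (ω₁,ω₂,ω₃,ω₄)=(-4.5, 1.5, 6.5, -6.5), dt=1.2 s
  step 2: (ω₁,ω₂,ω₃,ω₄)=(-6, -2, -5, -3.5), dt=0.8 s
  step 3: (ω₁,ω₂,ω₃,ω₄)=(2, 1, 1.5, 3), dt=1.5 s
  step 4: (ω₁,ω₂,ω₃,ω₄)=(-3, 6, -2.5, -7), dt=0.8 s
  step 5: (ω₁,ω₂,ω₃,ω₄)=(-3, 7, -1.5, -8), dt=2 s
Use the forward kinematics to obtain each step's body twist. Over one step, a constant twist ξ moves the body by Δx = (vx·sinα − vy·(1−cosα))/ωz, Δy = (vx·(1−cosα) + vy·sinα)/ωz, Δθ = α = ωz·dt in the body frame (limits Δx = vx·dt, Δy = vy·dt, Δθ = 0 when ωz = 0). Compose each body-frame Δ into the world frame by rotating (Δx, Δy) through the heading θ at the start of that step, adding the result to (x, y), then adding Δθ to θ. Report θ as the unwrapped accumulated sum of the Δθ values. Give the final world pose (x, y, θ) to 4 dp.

(-0.3923, 1.1698, 0.5992)

step 1: ξ=(vx,vy,ωz)=(-0.0562, 0.3562, -0.5707), dt=1.2 → body Δ=(0.0784, 0.4171, -0.6848) → world pose (0.0784, 0.4171, -0.6848)
step 2: ξ=(vx,vy,ωz)=(-0.3094, 0.0469, 0.4484), dt=0.8 → body Δ=(-0.2489, -0.0072, 0.3587) → world pose (-0.1189, 0.5689, -0.3261)
step 3: ξ=(vx,vy,ωz)=(0.1406, -0.0469, 0.0408), dt=1.5 → body Δ=(0.2130, -0.0638, 0.0611) → world pose (0.0623, 0.4402, -0.2649)
step 4: ξ=(vx,vy,ωz)=(-0.1219, 0.2531, 0.3668), dt=0.8 → body Δ=(-0.1256, 0.1854, 0.2935) → world pose (-0.0103, 0.6521, 0.0285)
step 5: ξ=(vx,vy,ωz)=(-0.1031, 0.3094, 0.2853), dt=2.0 → body Δ=(-0.3670, 0.5284, 0.5707) → world pose (-0.3923, 1.1698, 0.5992)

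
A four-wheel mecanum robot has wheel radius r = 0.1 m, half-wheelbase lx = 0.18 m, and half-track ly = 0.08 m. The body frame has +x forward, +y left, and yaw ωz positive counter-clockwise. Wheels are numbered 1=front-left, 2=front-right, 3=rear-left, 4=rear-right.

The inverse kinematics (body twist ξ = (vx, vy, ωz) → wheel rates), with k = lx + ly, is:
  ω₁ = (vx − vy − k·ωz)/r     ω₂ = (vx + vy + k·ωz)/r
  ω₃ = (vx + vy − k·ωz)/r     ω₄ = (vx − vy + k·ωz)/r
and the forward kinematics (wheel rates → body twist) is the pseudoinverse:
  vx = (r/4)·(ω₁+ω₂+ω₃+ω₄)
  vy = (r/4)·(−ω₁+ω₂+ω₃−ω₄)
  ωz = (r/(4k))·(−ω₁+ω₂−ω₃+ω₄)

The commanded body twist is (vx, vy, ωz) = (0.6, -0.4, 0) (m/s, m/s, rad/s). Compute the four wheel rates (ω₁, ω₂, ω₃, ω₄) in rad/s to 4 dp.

(10.0000, 2.0000, 2.0000, 10.0000)

k = lx + ly = 0.18 + 0.08 = 0.2600;  k·ωz = 0.2600·0 = 0.0000
ω₁ (FL) = (vx − vy − k·ωz)/r = 1.0000/0.1 = 10.0000
ω₂ (FR) = (vx + vy + k·ωz)/r = 0.2000/0.1 = 2.0000
ω₃ (RL) = (vx + vy − k·ωz)/r = 0.2000/0.1 = 2.0000
ω₄ (RR) = (vx − vy + k·ωz)/r = 1.0000/0.1 = 10.0000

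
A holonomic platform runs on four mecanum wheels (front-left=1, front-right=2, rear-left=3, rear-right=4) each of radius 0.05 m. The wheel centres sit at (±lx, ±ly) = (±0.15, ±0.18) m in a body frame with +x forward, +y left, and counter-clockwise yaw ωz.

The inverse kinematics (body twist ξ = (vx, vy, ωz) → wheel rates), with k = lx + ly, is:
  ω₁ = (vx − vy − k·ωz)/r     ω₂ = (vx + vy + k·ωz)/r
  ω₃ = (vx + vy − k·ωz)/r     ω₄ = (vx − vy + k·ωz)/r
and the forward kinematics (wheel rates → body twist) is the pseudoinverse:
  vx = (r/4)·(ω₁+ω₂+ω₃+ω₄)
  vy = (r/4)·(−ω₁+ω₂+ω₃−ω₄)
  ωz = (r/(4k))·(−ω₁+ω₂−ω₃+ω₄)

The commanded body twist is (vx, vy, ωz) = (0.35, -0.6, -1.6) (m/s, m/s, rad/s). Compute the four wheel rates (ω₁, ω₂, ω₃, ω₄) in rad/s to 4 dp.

(29.5600, -15.5600, 5.5600, 8.4400)

k = lx + ly = 0.15 + 0.18 = 0.3300;  k·ωz = 0.3300·-1.6 = -0.5280
ω₁ (FL) = (vx − vy − k·ωz)/r = 1.4780/0.05 = 29.5600
ω₂ (FR) = (vx + vy + k·ωz)/r = -0.7780/0.05 = -15.5600
ω₃ (RL) = (vx + vy − k·ωz)/r = 0.2780/0.05 = 5.5600
ω₄ (RR) = (vx − vy + k·ωz)/r = 0.4220/0.05 = 8.4400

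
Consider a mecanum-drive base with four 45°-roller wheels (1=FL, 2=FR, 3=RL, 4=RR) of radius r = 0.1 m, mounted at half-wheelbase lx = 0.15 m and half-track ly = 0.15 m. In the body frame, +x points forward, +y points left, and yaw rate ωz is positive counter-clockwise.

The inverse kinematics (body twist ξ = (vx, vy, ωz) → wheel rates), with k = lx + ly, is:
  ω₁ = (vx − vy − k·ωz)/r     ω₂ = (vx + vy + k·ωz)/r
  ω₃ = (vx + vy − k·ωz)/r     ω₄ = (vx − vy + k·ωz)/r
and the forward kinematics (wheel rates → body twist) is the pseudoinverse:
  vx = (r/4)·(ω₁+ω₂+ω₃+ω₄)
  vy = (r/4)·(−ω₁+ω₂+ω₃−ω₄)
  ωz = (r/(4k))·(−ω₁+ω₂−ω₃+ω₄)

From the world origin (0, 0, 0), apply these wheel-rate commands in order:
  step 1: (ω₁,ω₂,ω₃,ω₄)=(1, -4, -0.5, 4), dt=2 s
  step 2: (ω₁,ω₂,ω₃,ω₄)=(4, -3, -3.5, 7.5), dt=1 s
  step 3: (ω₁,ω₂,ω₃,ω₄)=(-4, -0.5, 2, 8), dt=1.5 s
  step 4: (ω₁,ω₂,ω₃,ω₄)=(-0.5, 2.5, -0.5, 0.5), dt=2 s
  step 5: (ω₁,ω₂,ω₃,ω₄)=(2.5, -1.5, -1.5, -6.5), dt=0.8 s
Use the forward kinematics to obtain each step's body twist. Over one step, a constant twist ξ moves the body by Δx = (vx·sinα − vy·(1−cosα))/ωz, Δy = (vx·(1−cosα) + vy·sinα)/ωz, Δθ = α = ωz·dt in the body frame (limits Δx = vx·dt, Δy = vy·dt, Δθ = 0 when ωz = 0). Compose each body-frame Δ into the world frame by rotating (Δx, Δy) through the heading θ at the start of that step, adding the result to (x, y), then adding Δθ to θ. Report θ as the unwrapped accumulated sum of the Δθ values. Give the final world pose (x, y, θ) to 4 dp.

step 1: ξ=(vx,vy,ωz)=(0.0125, -0.2375, -0.0417), dt=2.0 → body Δ=(0.0052, -0.4755, -0.0833) → world pose (0.0052, -0.4755, -0.0833)
step 2: ξ=(vx,vy,ωz)=(0.1250, -0.4500, 0.3333), dt=1.0 → body Δ=(0.1970, -0.4211, 0.3333) → world pose (0.1665, -0.9115, 0.2500)
step 3: ξ=(vx,vy,ωz)=(0.1375, -0.0625, 0.7917), dt=1.5 → body Δ=(0.2105, 0.0355, 1.1875) → world pose (0.3616, -0.8250, 1.4375)
step 4: ξ=(vx,vy,ωz)=(0.0500, 0.0500, 0.3333), dt=2.0 → body Δ=(0.0606, 0.1249, 0.6667) → world pose (0.2459, -0.7483, 2.1042)
step 5: ξ=(vx,vy,ωz)=(-0.1750, 0.0250, -0.7500), dt=0.8 → body Δ=(-0.1259, 0.0596, -0.6000) → world pose (0.2587, -0.8870, 1.5042)

(0.2587, -0.8870, 1.5042)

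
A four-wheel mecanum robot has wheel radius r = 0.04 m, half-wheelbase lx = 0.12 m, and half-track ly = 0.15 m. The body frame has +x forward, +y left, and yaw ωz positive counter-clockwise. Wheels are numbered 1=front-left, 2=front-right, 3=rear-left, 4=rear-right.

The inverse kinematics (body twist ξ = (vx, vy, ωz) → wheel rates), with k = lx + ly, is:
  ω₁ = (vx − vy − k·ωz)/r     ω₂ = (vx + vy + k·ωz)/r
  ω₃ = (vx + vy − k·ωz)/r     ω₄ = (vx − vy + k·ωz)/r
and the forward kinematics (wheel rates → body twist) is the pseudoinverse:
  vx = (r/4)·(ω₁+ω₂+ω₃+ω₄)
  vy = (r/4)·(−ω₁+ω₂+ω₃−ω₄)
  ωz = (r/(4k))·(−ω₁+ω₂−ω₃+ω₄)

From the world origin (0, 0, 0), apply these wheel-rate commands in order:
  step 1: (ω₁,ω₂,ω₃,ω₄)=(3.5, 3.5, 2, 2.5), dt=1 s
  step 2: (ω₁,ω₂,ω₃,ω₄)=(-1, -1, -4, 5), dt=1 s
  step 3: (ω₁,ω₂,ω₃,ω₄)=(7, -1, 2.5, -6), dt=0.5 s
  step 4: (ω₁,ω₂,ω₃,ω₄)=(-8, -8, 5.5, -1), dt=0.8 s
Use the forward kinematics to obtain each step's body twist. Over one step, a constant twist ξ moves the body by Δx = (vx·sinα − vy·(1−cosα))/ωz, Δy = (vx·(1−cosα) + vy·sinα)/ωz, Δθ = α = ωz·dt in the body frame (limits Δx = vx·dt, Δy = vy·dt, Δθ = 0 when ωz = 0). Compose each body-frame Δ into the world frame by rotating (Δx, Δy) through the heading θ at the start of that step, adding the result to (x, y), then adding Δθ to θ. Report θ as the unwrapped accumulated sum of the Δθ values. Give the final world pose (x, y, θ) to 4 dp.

(0.0443, -0.0325, -0.1463)

step 1: ξ=(vx,vy,ωz)=(0.1150, -0.0050, 0.0185), dt=1.0 → body Δ=(0.1150, -0.0039, 0.0185) → world pose (0.1150, -0.0039, 0.0185)
step 2: ξ=(vx,vy,ωz)=(-0.0100, -0.0900, 0.3333), dt=1.0 → body Δ=(0.0050, -0.0900, 0.3333) → world pose (0.1218, -0.0938, 0.3519)
step 3: ξ=(vx,vy,ωz)=(0.0250, 0.0050, -0.6111), dt=0.5 → body Δ=(0.0127, 0.0006, -0.3056) → world pose (0.1335, -0.0889, 0.0463)
step 4: ξ=(vx,vy,ωz)=(-0.1150, 0.0650, -0.2407), dt=0.8 → body Δ=(-0.0864, 0.0605, -0.1926) → world pose (0.0443, -0.0325, -0.1463)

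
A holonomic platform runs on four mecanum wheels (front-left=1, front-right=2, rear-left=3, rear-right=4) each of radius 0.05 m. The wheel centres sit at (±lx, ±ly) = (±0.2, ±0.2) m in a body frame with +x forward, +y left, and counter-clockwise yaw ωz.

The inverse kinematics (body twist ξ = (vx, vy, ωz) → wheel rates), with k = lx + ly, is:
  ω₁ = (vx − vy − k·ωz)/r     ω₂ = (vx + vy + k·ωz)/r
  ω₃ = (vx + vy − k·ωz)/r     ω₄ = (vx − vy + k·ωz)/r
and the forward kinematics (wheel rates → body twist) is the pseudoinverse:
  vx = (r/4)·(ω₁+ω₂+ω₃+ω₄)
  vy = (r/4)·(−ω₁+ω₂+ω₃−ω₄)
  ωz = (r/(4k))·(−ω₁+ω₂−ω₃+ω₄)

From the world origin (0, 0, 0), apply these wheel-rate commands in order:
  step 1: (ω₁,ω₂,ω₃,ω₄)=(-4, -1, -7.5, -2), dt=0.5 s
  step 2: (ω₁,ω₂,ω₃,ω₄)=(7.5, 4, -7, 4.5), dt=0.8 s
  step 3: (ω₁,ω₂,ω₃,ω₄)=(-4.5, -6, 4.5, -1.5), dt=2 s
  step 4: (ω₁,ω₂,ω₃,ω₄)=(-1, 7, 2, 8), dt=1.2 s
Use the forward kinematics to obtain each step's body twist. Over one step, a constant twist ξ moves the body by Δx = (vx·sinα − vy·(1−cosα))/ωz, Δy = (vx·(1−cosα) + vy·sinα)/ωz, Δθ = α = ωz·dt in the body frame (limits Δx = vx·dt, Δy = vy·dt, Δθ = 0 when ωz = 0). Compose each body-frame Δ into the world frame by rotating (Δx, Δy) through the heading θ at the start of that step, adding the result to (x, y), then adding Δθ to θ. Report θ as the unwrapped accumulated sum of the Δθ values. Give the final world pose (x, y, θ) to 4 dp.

step 1: ξ=(vx,vy,ωz)=(-0.1812, -0.0312, 0.2656), dt=0.5 → body Δ=(-0.0893, -0.0216, 0.1328) → world pose (-0.0893, -0.0216, 0.1328)
step 2: ξ=(vx,vy,ωz)=(0.1125, -0.1875, 0.2500), dt=0.8 → body Δ=(0.1044, -0.1400, 0.2000) → world pose (0.0327, -0.1466, 0.3328)
step 3: ξ=(vx,vy,ωz)=(-0.0938, 0.0562, -0.2344), dt=2.0 → body Δ=(-0.1548, 0.1516, -0.4688) → world pose (-0.1632, -0.0539, -0.1359)
step 4: ξ=(vx,vy,ωz)=(0.2000, 0.0250, 0.4375), dt=1.2 → body Δ=(0.2214, 0.0902, 0.5250) → world pose (0.0684, 0.0055, 0.3891)

(0.0684, 0.0055, 0.3891)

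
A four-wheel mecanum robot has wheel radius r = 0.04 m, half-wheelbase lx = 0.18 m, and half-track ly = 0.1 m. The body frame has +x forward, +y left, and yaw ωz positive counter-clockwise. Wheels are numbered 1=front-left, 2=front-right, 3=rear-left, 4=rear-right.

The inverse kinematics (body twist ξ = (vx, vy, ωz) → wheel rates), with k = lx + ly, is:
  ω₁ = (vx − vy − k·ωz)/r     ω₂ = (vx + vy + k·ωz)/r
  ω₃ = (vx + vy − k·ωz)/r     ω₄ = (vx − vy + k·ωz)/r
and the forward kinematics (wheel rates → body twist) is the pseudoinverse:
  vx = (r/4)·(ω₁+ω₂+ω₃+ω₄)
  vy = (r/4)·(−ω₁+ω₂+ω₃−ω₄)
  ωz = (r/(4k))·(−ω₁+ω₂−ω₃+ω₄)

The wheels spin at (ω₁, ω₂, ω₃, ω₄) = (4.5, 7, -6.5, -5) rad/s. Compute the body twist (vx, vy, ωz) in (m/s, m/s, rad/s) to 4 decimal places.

k = lx + ly = 0.18 + 0.1 = 0.2800
ω₁+ω₂+ω₃+ω₄ = 0.0000  →  vx = (0.04/4)·0.0000 = 0.0000
−ω₁+ω₂+ω₃−ω₄ = 1.0000  →  vy = (0.04/4)·1.0000 = 0.0100
−ω₁+ω₂−ω₃+ω₄ = 4.0000  →  ωz = (0.04/1.1200)·4.0000 = 0.1429

(0.0000, 0.0100, 0.1429)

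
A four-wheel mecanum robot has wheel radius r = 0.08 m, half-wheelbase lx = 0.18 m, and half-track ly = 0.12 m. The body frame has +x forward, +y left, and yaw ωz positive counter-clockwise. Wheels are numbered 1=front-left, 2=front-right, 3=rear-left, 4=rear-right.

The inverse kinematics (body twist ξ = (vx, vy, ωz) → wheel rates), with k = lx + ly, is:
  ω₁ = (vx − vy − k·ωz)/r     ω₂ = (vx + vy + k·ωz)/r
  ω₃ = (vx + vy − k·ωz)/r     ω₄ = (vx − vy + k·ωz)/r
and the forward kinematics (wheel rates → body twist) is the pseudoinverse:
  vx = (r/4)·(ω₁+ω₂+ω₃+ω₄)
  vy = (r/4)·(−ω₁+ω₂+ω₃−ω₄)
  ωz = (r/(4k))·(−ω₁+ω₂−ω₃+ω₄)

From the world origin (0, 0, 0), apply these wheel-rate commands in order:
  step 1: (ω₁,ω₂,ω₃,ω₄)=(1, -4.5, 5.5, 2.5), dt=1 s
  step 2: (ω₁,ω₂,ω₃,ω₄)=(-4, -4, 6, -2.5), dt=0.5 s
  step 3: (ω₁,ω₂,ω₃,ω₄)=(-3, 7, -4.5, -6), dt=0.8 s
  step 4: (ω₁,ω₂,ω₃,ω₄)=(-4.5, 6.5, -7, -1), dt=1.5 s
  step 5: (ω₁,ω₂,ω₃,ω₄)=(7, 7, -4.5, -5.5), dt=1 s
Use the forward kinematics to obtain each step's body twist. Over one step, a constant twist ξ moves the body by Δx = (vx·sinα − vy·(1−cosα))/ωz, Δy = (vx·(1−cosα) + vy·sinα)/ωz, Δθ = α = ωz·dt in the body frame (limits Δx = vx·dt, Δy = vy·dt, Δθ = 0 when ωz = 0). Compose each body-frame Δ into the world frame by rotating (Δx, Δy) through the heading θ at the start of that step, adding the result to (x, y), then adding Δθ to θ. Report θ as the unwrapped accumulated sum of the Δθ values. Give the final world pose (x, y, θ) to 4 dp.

(-0.0812, 0.3615, 1.2367)

step 1: ξ=(vx,vy,ωz)=(0.0900, -0.0500, -0.5667), dt=1.0 → body Δ=(0.0715, -0.0722, -0.5667) → world pose (0.0715, -0.0722, -0.5667)
step 2: ξ=(vx,vy,ωz)=(-0.0900, 0.1700, -0.5667), dt=0.5 → body Δ=(-0.0324, 0.0902, -0.2833) → world pose (0.0925, 0.0213, -0.8500)
step 3: ξ=(vx,vy,ωz)=(-0.1300, 0.2300, 0.5667), dt=0.8 → body Δ=(-0.1415, 0.1546, 0.4533) → world pose (0.1153, 0.2296, -0.3967)
step 4: ξ=(vx,vy,ωz)=(-0.1200, 0.1000, 1.1333), dt=1.5 → body Δ=(-0.2046, -0.0320, 1.7000) → world pose (-0.0858, 0.2791, 1.3033)
step 5: ξ=(vx,vy,ωz)=(0.0800, 0.0200, -0.0667), dt=1.0 → body Δ=(0.0806, 0.0173, -0.0667) → world pose (-0.0812, 0.3615, 1.2367)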